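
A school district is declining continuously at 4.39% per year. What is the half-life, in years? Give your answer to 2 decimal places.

half-life ≈ 15.79 years

half-life = ln(2) / |r| = 0.69315 / 0.0439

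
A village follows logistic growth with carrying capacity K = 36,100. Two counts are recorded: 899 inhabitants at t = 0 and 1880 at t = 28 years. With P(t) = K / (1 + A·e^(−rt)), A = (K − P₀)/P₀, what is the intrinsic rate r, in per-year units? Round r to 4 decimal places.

r ≈ 0.0274 per year

A = (36100 − 899)/899 = 39.15573
1880 = 36100/(1 + 39.15573·e^(−r·28)) → e^(−28r) = (19.20213 − 1)/39.15573 = 0.464865
r = −ln(0.464865)/28 = 0.76601/28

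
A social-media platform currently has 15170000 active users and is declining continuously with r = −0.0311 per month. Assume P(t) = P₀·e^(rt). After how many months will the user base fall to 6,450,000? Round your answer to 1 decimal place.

t ≈ 27.5 months

6450000 = 15170000 · e^(-0.0311·t)
t = ln(6450000/15170000) / -0.0311 = ln(0.42518) / -0.0311 = -0.85524 / -0.0311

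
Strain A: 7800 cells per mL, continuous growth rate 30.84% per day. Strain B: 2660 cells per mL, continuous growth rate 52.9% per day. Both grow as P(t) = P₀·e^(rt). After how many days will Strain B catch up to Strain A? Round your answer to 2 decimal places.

7800·e^(0.3084t) = 2660·e^(0.529t)
7800/2660 = e^((0.529 − 0.3084)t) → ln(2.93233) = 0.2206·t
t = 1.0758 / 0.2206

t ≈ 4.88 days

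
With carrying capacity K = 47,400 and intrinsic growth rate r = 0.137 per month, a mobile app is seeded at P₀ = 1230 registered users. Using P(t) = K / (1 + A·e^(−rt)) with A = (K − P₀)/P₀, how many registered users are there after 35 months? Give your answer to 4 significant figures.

≈ 36,170 registered users

A = (47400 − 1230)/1230 = 37.53659
P(35) = 47400 / (1 + 37.53659·e^(−0.137·35)) = 47400 / (1 + 37.53659·0.008271)
= 47400 / 1.31047 ≈ 36170.37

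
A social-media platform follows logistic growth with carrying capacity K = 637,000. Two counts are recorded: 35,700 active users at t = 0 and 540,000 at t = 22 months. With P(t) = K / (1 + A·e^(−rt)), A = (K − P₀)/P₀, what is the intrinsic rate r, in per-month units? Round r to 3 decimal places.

A = (637000 − 35700)/35700 = 16.84314
540000 = 637000/(1 + 16.84314·e^(−r·22)) → e^(−22r) = (1.17963 − 1)/16.84314 = 0.010665
r = −ln(0.010665)/22 = 4.5408/22

r ≈ 0.206 per month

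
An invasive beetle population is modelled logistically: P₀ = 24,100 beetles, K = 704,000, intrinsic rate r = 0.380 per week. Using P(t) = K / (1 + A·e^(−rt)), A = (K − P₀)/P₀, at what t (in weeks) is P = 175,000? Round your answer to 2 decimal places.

A = (704000 − 24100)/24100 = 28.21162
175000 = 704000/(1 + 28.21162·e^(−0.38t)) → 1 + 28.21162·e^(−0.38t) = 4.02286
e^(−0.38t) = 0.107149 → t = ln(9.33277)/0.38 = 2.23353/0.38

t ≈ 5.88 weeks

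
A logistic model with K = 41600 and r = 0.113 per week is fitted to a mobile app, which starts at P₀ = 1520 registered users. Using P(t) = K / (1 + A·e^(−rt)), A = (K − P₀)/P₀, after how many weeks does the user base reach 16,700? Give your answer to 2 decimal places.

A = (41600 − 1520)/1520 = 26.36842
16700 = 41600/(1 + 26.36842·e^(−0.113t)) → 1 + 26.36842·e^(−0.113t) = 2.49102
e^(−0.113t) = 0.056546 → t = ln(17.68484)/0.113 = 2.87271/0.113

t ≈ 25.42 weeks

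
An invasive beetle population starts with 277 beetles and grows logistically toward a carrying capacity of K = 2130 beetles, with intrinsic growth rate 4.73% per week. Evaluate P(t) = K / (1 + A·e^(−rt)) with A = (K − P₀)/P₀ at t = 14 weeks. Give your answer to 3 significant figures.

A = (2130 − 277)/277 = 6.68953
P(14) = 2130 / (1 + 6.68953·e^(−0.0473·14)) = 2130 / (1 + 6.68953·0.515716)
= 2130 / 4.44989 ≈ 478.66

≈ 479 beetles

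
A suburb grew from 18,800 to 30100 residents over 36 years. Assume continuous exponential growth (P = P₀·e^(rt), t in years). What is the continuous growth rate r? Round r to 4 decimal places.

r ≈ 0.0131 per year

30100 = 18800 · e^(r·36)
e^(36r) = 30100/18800 = 1.60106
r = ln(1.60106) / 36 = 0.47067 / 36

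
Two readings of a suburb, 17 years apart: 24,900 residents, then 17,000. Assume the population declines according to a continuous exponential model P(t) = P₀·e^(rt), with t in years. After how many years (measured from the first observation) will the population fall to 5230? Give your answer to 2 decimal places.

t ≈ 69.51 years

r = ln(17000/24900) / 17 ≈ -0.02245 per year
t = ln(5230/24900) / r = -1.56046 / -0.02245 ≈ 69.507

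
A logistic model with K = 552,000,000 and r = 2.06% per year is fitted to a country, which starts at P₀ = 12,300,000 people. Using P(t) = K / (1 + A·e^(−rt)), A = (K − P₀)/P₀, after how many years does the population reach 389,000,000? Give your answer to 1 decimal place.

A = (552000000 − 12300000)/12300000 = 43.87805
389000000 = 552000000/(1 + 43.87805·e^(−0.0206t)) → 1 + 43.87805·e^(−0.0206t) = 1.41902
e^(−0.0206t) = 0.00955 → t = ln(104.7151)/0.0206 = 4.65124/0.0206

t ≈ 225.8 years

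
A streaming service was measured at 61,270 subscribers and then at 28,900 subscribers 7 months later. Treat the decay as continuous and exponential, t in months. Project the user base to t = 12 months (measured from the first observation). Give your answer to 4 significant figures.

≈ 16,900 subscribers

r = ln(28900/61270) / 7 ≈ -0.10735 per month
P(12) = 61270 · e^(-0.10735·12) = 61270 · 0.27577 ≈ 16896.26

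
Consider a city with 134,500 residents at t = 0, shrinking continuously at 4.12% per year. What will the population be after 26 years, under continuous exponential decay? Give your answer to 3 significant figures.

P(26) = 134500 · e^(-0.0412·26) = 134500 · e^(-1.0712)
= 134500 · 0.3426 ≈ 46079.32

≈ 46,100 residents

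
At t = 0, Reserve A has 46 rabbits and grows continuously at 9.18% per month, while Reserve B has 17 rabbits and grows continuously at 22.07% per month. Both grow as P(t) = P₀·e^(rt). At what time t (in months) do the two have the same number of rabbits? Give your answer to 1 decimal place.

46·e^(0.0918t) = 17·e^(0.2207t)
46/17 = e^((0.2207 − 0.0918)t) → ln(2.70588) = 0.1289·t
t = 0.99543 / 0.1289

t ≈ 7.7 months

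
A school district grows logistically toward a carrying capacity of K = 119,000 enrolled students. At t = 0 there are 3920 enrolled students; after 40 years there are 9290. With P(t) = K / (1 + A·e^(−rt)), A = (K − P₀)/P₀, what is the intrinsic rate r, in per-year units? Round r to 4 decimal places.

r ≈ 0.0228 per year

A = (119000 − 3920)/3920 = 29.35714
9290 = 119000/(1 + 29.35714·e^(−r·40)) → e^(−40r) = (12.80947 − 1)/29.35714 = 0.402269
r = −ln(0.402269)/40 = 0.91063/40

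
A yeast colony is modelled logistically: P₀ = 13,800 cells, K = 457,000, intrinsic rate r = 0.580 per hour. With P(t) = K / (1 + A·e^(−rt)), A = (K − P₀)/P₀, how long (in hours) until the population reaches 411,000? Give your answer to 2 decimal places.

t ≈ 9.76 hours

A = (457000 − 13800)/13800 = 32.11594
411000 = 457000/(1 + 32.11594·e^(−0.58t)) → 1 + 32.11594·e^(−0.58t) = 1.11192
e^(−0.58t) = 0.003485 → t = ln(286.94896)/0.58 = 5.6593/0.58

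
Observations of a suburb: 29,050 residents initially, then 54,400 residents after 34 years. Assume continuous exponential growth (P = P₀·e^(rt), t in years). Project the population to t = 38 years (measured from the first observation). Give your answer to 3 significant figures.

≈ 58,600 residents

r = ln(54400/29050) / 34 ≈ 0.018451 per year
P(38) = 29050 · e^(0.018451·38) = 29050 · 2.01607 ≈ 58566.89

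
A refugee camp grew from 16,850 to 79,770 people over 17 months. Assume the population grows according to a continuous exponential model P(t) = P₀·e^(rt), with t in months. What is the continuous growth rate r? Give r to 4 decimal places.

r ≈ 0.0915 per month

79770 = 16850 · e^(r·17)
e^(17r) = 79770/16850 = 4.73412
r = ln(4.73412) / 17 = 1.5548 / 17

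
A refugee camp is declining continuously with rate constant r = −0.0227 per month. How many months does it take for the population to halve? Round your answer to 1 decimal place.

half-life ≈ 30.5 months

half-life = ln(2) / |r| = 0.69315 / 0.0227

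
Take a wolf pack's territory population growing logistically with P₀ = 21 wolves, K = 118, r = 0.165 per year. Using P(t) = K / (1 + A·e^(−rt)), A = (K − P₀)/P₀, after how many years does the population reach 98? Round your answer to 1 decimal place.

t ≈ 18.9 years

A = (118 − 21)/21 = 4.61905
98 = 118/(1 + 4.61905·e^(−0.165t)) → 1 + 4.61905·e^(−0.165t) = 1.20408
e^(−0.165t) = 0.044183 → t = ln(22.63333)/0.165 = 3.11942/0.165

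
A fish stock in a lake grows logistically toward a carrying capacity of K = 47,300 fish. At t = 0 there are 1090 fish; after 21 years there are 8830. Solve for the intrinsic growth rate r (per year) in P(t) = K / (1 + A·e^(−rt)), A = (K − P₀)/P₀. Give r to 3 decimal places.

A = (47300 − 1090)/1090 = 42.3945
8830 = 47300/(1 + 42.3945·e^(−r·21)) → e^(−21r) = (5.35674 − 1)/42.3945 = 0.102767
r = −ln(0.102767)/21 = 2.27529/21

r ≈ 0.108 per year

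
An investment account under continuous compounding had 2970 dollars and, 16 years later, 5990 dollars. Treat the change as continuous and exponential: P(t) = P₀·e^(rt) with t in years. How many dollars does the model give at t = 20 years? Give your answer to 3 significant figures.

r = ln(5990/2970) / 16 ≈ 0.043846 per year
P(20) = 2970 · e^(0.043846·20) = 2970 · 2.40347 ≈ 7138.29

≈ 7,140 dollars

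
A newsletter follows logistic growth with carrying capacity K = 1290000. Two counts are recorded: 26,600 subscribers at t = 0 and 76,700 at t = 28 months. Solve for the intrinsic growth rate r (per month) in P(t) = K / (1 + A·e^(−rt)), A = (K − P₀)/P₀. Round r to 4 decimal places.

r ≈ 0.0393 per month

A = (1290000 − 26600)/26600 = 47.49624
76700 = 1290000/(1 + 47.49624·e^(−r·28)) → e^(−28r) = (16.81877 − 1)/47.49624 = 0.333053
r = −ln(0.333053)/28 = 1.09945/28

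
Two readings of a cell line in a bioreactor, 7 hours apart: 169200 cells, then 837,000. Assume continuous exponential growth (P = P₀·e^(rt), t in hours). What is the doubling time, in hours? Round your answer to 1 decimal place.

doubling time ≈ 3.0 hours

r = ln(837000/169200) / 7 = ln(4.94681) / 7 ≈ 0.228392 per hour
doubling time = ln 2 / |r| = 0.69315 / 0.228392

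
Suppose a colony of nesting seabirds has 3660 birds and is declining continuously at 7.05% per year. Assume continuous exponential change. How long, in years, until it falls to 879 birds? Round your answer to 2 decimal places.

t ≈ 20.23 years

879 = 3660 · e^(-0.0705·t)
t = ln(879/3660) / -0.0705 = ln(0.24016) / -0.0705 = -1.42643 / -0.0705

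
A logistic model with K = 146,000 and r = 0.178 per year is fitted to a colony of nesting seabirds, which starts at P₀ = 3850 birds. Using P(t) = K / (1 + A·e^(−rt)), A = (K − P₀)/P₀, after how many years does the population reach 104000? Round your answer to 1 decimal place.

A = (146000 − 3850)/3850 = 36.92208
104000 = 146000/(1 + 36.92208·e^(−0.178t)) → 1 + 36.92208·e^(−0.178t) = 1.40385
e^(−0.178t) = 0.010938 → t = ln(91.4261)/0.178 = 4.51553/0.178

t ≈ 25.4 years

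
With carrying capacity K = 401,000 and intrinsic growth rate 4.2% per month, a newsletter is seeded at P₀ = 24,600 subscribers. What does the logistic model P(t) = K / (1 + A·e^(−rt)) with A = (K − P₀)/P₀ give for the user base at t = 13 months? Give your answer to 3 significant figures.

A = (401000 − 24600)/24600 = 15.30081
P(13) = 401000 / (1 + 15.30081·e^(−0.042·13)) = 401000 / (1 + 15.30081·0.579262)
= 401000 / 9.86318 ≈ 40656.25

≈ 40,700 subscribers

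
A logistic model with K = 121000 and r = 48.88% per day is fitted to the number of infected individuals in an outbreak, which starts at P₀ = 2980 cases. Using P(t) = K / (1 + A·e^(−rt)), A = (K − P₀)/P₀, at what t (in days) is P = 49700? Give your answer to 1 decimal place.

A = (121000 − 2980)/2980 = 39.60403
49700 = 121000/(1 + 39.60403·e^(−0.4888t)) → 1 + 39.60403·e^(−0.4888t) = 2.43461
e^(−0.4888t) = 0.036224 → t = ln(27.60617)/0.4888 = 3.31804/0.4888

t ≈ 6.8 days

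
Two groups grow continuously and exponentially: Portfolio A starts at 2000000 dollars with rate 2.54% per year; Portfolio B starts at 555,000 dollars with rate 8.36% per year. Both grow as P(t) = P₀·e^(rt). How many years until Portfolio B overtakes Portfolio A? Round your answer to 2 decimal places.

2000000·e^(0.0254t) = 555000·e^(0.0836t)
2000000/555000 = e^((0.0836 − 0.0254)t) → ln(3.6036) = 0.0582·t
t = 1.28193 / 0.0582

t ≈ 22.03 years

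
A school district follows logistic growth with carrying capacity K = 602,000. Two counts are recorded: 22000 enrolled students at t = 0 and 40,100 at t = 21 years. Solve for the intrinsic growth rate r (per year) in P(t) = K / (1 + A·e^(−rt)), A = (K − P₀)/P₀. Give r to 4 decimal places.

r ≈ 0.0301 per year

A = (602000 − 22000)/22000 = 26.36364
40100 = 602000/(1 + 26.36364·e^(−r·21)) → e^(−21r) = (15.01247 − 1)/26.36364 = 0.531507
r = −ln(0.531507)/21 = 0.63204/21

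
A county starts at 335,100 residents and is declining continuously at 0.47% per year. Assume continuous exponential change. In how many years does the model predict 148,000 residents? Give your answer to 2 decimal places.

t ≈ 173.88 years

148000 = 335100 · e^(-0.0047·t)
t = ln(148000/335100) / -0.0047 = ln(0.44166) / -0.0047 = -0.81722 / -0.0047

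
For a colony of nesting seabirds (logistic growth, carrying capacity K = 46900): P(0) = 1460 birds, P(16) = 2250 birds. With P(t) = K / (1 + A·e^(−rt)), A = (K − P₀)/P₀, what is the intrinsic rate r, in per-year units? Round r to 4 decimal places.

r ≈ 0.0281 per year

A = (46900 − 1460)/1460 = 31.12329
2250 = 46900/(1 + 31.12329·e^(−r·16)) → e^(−16r) = (20.84444 − 1)/31.12329 = 0.637608
r = −ln(0.637608)/16 = 0.45003/16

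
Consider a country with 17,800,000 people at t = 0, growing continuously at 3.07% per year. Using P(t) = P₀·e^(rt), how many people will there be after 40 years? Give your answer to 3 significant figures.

P(40) = 17800000 · e^(0.0307·40) = 17800000 · e^(1.228)
= 17800000 · 3.41439 ≈ 60776211.69

≈ 60,800,000 people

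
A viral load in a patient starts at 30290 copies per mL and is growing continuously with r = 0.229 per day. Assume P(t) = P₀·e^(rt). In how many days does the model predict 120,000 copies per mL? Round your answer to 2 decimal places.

t ≈ 6.01 days

120000 = 30290 · e^(0.229·t)
t = ln(120000/30290) / 0.229 = ln(3.9617) / 0.229 = 1.37667 / 0.229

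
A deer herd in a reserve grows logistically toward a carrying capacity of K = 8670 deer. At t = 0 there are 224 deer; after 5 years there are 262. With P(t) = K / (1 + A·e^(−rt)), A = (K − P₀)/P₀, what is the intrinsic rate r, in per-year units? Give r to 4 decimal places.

r ≈ 0.0322 per year

A = (8670 − 224)/224 = 37.70536
262 = 8670/(1 + 37.70536·e^(−r·5)) → e^(−5r) = (33.0916 − 1)/37.70536 = 0.851115
r = −ln(0.851115)/5 = 0.16121/5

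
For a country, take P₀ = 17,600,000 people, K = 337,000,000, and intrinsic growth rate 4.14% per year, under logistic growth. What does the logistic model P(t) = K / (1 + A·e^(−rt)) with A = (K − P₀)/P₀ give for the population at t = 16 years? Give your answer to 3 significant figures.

≈ 32,500,000 people

A = (337000000 − 17600000)/17600000 = 18.14773
P(16) = 337000000 / (1 + 18.14773·e^(−0.0414·16)) = 337000000 / (1 + 18.14773·0.515612)
= 337000000 / 10.35719 ≈ 32537774.05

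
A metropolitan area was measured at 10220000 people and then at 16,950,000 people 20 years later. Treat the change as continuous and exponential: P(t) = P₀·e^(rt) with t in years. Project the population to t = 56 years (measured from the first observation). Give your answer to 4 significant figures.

r = ln(16950000/10220000) / 20 ≈ 0.025296 per year
P(56) = 10220000 · e^(0.025296·56) = 10220000 · 4.12299 ≈ 42136994.42

≈ 42,140,000 people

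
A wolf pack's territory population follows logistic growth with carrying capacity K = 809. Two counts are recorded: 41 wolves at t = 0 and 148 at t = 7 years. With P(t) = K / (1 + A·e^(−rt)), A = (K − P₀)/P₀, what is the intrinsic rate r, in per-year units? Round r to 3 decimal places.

r ≈ 0.205 per year

A = (809 − 41)/41 = 18.73171
148 = 809/(1 + 18.73171·e^(−r·7)) → e^(−7r) = (5.46622 − 1)/18.73171 = 0.238431
r = −ln(0.238431)/7 = 1.43368/7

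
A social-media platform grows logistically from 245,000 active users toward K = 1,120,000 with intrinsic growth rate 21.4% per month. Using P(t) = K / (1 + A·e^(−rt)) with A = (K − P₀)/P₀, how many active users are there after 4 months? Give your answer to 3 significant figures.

A = (1120000 − 245000)/245000 = 3.57143
P(4) = 1120000 / (1 + 3.57143·e^(−0.214·4)) = 1120000 / (1 + 3.57143·0.424858)
= 1120000 / 2.51735 ≈ 444912.23

≈ 445,000 active users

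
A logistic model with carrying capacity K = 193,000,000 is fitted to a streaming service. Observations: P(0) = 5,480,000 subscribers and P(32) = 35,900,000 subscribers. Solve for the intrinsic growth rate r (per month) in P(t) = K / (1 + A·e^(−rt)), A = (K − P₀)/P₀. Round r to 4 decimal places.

r ≈ 0.0643 per month

A = (193000000 − 5480000)/5480000 = 34.21898
35900000 = 193000000/(1 + 34.21898·e^(−r·32)) → e^(−32r) = (5.37604 − 1)/34.21898 = 0.127884
r = −ln(0.127884)/32 = 2.05664/32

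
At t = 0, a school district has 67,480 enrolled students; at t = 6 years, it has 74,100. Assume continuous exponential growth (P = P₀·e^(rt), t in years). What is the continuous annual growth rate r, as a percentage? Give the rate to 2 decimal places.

r ≈ 1.56% per year

74100 = 67480 · e^(r·6)
e^(6r) = 74100/67480 = 1.0981
r = ln(1.0981) / 6 = 0.09358 / 6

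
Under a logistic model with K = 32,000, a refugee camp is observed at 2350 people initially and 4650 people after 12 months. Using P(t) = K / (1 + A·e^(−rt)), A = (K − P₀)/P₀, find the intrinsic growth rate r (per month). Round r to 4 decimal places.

r ≈ 0.0636 per month

A = (32000 − 2350)/2350 = 12.61702
4650 = 32000/(1 + 12.61702·e^(−r·12)) → e^(−12r) = (6.88172 − 1)/12.61702 = 0.466173
r = −ln(0.466173)/12 = 0.7632/12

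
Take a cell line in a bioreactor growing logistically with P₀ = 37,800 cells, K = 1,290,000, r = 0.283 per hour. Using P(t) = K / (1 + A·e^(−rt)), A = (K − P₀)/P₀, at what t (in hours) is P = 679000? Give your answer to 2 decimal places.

t ≈ 12.74 hours

A = (1290000 − 37800)/37800 = 33.12698
679000 = 1290000/(1 + 33.12698·e^(−0.283t)) → 1 + 33.12698·e^(−0.283t) = 1.89985
e^(−0.283t) = 0.027164 → t = ln(36.81378)/0.283 = 3.60587/0.283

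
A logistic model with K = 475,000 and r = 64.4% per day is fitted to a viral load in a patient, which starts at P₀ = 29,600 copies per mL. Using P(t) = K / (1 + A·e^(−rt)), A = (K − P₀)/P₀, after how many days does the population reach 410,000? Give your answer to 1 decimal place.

t ≈ 7.1 days

A = (475000 − 29600)/29600 = 15.0473
410000 = 475000/(1 + 15.0473·e^(−0.644t)) → 1 + 15.0473·e^(−0.644t) = 1.15854
e^(−0.644t) = 0.010536 → t = ln(94.91372)/0.644 = 4.55297/0.644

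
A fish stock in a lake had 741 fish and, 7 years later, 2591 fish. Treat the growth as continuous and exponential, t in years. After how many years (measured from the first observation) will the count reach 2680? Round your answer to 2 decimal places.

t ≈ 7.19 years

r = ln(2591/741) / 7 ≈ 0.178828 per year
t = ln(2680/741) / r = 1.28557 / 0.178828 ≈ 7.189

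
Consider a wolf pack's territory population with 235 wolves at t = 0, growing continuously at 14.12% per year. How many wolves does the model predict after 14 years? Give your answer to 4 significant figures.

P(14) = 235 · e^(0.1412·14) = 235 · e^(1.9768)
= 235 · 7.2196 ≈ 1696.61

≈ 1,697 wolves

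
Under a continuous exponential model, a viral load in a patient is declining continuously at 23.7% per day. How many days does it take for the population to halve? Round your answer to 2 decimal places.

half-life ≈ 2.92 days

half-life = ln(2) / |r| = 0.69315 / 0.237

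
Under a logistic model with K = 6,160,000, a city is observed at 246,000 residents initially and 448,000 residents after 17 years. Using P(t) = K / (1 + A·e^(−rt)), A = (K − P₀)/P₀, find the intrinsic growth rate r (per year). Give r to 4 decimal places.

A = (6160000 − 246000)/246000 = 24.04065
448000 = 6160000/(1 + 24.04065·e^(−r·17)) → e^(−17r) = (13.75 − 1)/24.04065 = 0.530352
r = −ln(0.530352)/17 = 0.63421/17

r ≈ 0.0373 per year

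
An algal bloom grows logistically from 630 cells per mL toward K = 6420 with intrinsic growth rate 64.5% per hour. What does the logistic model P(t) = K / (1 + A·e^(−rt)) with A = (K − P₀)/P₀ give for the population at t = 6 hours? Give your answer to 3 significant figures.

≈ 5,390 cells per mL

A = (6420 − 630)/630 = 9.19048
P(6) = 6420 / (1 + 9.19048·e^(−0.645·6)) = 6420 / (1 + 9.19048·0.020858)
= 6420 / 1.1917 ≈ 5387.27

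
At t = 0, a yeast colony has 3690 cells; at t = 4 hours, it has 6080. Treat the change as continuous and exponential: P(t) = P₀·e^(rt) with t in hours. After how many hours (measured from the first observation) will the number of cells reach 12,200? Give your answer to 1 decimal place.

r = ln(6080/3690) / 4 ≈ 0.124845 per hour
t = ln(12200/3690) / r = 1.19581 / 0.124845 ≈ 9.578

t ≈ 9.6 hours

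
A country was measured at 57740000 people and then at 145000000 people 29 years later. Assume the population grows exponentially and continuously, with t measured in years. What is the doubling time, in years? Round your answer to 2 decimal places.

doubling time ≈ 21.83 years

r = ln(145000000/57740000) / 29 = ln(2.51126) / 29 ≈ 0.031751 per year
doubling time = ln 2 / |r| = 0.69315 / 0.031751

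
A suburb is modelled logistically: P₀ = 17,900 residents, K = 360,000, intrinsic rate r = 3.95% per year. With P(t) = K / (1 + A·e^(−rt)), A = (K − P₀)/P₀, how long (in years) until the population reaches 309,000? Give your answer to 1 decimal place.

t ≈ 120.3 years

A = (360000 − 17900)/17900 = 19.11173
309000 = 360000/(1 + 19.11173·e^(−0.0395t)) → 1 + 19.11173·e^(−0.0395t) = 1.16505
e^(−0.0395t) = 0.008636 → t = ln(115.79461)/0.0395 = 4.75182/0.0395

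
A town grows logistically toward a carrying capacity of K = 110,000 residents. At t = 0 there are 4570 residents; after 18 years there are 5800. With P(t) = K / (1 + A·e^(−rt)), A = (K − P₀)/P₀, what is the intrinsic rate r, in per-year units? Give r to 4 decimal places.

A = (110000 − 4570)/4570 = 23.07002
5800 = 110000/(1 + 23.07002·e^(−r·18)) → e^(−18r) = (18.96552 − 1)/23.07002 = 0.778739
r = −ln(0.778739)/18 = 0.25008/18

r ≈ 0.0139 per year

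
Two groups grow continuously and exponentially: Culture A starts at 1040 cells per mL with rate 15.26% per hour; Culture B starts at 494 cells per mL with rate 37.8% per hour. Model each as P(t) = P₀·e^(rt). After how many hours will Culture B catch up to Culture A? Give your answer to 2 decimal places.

1040·e^(0.1526t) = 494·e^(0.378t)
1040/494 = e^((0.378 − 0.1526)t) → ln(2.10526) = 0.2254·t
t = 0.74444 / 0.2254

t ≈ 3.30 hours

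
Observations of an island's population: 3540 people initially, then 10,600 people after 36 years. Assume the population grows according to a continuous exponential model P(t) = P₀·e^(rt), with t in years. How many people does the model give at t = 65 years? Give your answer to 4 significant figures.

r = ln(10600/3540) / 36 ≈ 0.030465 per year
P(65) = 3540 · e^(0.030465·65) = 3540 · 7.24421 ≈ 25644.49

≈ 25,640 people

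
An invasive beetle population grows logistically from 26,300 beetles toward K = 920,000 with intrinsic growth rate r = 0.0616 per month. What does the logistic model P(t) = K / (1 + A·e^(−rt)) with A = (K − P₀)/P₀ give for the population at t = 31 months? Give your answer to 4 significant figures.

≈ 152,500 beetles

A = (920000 − 26300)/26300 = 33.98099
P(31) = 920000 / (1 + 33.98099·e^(−0.0616·31)) = 920000 / (1 + 33.98099·0.14814)
= 920000 / 6.03393 ≈ 152471.08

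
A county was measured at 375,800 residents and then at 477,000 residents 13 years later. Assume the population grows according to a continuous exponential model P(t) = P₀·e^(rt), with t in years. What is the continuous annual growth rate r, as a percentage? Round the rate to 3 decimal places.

r ≈ 1.834% per year

477000 = 375800 · e^(r·13)
e^(13r) = 477000/375800 = 1.26929
r = ln(1.26929) / 13 = 0.23846 / 13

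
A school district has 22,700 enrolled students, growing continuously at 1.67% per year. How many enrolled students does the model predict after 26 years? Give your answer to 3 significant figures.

P(26) = 22700 · e^(0.0167·26) = 22700 · e^(0.4342)
= 22700 · 1.54373 ≈ 35042.62

≈ 35,000 enrolled students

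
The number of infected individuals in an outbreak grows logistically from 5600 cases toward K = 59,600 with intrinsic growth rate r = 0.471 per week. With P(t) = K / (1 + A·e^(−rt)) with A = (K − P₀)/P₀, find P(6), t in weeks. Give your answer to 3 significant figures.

A = (59600 − 5600)/5600 = 9.64286
P(6) = 59600 / (1 + 9.64286·e^(−0.471·6)) = 59600 / (1 + 9.64286·0.059249)
= 59600 / 1.57133 ≈ 37929.57

≈ 37,900 cases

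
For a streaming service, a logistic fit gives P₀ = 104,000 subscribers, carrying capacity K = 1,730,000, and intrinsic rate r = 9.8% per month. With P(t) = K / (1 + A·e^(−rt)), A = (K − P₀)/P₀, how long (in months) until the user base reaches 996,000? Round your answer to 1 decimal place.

t ≈ 31.2 months

A = (1730000 − 104000)/104000 = 15.63462
996000 = 1730000/(1 + 15.63462·e^(−0.098t)) → 1 + 15.63462·e^(−0.098t) = 1.73695
e^(−0.098t) = 0.047136 → t = ln(21.21536)/0.098 = 3.05473/0.098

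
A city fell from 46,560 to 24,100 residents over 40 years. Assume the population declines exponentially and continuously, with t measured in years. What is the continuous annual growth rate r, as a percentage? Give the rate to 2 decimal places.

r ≈ -1.65% per year

24100 = 46560 · e^(r·40)
e^(40r) = 24100/46560 = 0.51761
r = ln(0.51761) / 40 = -0.65853 / 40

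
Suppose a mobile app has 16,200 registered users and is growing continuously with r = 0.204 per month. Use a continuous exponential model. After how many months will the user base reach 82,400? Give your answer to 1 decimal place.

t ≈ 8.0 months

82400 = 16200 · e^(0.204·t)
t = ln(82400/16200) / 0.204 = ln(5.08642) / 0.204 = 1.62657 / 0.204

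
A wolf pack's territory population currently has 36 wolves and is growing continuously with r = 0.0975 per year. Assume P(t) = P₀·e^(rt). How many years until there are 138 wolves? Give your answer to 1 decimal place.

138 = 36 · e^(0.0975·t)
t = ln(138/36) / 0.0975 = ln(3.83333) / 0.0975 = 1.34373 / 0.0975

t ≈ 13.8 years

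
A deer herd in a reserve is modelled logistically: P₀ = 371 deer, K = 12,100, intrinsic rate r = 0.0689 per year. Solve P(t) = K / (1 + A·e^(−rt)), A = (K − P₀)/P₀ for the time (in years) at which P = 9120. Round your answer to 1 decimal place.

A = (12100 − 371)/371 = 31.61456
9120 = 12100/(1 + 31.61456·e^(−0.0689t)) → 1 + 31.61456·e^(−0.0689t) = 1.32675
e^(−0.0689t) = 0.010336 → t = ln(96.75327)/0.0689 = 4.57216/0.0689

t ≈ 66.4 years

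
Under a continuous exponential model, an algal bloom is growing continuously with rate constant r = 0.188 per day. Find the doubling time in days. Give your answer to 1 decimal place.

doubling time = ln(2) / |r| = 0.69315 / 0.188

doubling time ≈ 3.7 days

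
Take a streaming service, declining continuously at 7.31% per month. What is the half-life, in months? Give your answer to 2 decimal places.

half-life ≈ 9.48 months

half-life = ln(2) / |r| = 0.69315 / 0.0731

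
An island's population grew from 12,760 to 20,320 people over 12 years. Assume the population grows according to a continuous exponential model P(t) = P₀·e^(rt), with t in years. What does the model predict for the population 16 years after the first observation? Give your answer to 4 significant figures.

≈ 23,730 people

r = ln(20320/12760) / 12 ≈ 0.038774 per year
P(16) = 12760 · e^(0.038774·16) = 12760 · 1.85965 ≈ 23729.11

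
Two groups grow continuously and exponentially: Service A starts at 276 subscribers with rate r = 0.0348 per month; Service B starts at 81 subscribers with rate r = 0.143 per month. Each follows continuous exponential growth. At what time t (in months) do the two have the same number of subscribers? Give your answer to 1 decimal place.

t ≈ 11.3 months

276·e^(0.0348t) = 81·e^(0.143t)
276/81 = e^((0.143 − 0.0348)t) → ln(3.40741) = 0.1082·t
t = 1.22595 / 0.1082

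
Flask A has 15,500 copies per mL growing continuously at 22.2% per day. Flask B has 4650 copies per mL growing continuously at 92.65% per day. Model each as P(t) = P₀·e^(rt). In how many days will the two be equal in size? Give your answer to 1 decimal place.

t ≈ 1.7 days

15500·e^(0.222t) = 4650·e^(0.9265t)
15500/4650 = e^((0.9265 − 0.222)t) → ln(3.33333) = 0.7045·t
t = 1.20397 / 0.7045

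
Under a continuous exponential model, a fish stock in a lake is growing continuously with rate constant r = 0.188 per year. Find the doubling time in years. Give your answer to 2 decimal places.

doubling time = ln(2) / |r| = 0.69315 / 0.188

doubling time ≈ 3.69 years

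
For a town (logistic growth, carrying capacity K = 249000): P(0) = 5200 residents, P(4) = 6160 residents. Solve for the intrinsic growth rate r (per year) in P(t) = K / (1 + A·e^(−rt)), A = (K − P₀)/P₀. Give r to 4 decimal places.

A = (249000 − 5200)/5200 = 46.88462
6160 = 249000/(1 + 46.88462·e^(−r·4)) → e^(−4r) = (40.42208 − 1)/46.88462 = 0.840832
r = −ln(0.840832)/4 = 0.17336/4

r ≈ 0.0433 per year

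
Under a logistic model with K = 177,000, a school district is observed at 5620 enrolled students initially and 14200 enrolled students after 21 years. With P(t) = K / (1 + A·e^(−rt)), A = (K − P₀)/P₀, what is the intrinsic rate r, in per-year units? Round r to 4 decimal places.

r ≈ 0.0466 per year

A = (177000 − 5620)/5620 = 30.49466
14200 = 177000/(1 + 30.49466·e^(−r·21)) → e^(−21r) = (12.46479 − 1)/30.49466 = 0.375961
r = −ln(0.375961)/21 = 0.97827/21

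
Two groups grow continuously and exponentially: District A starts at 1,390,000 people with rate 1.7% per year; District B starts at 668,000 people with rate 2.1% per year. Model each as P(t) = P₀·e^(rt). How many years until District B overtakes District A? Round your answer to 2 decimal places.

1390000·e^(0.017t) = 668000·e^(0.021t)
1390000/668000 = e^((0.021 − 0.017)t) → ln(2.08084) = 0.004·t
t = 0.73277 / 0.004

t ≈ 183.19 years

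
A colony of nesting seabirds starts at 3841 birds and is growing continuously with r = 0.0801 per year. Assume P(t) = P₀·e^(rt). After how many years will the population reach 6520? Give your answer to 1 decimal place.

6520 = 3841 · e^(0.0801·t)
t = ln(6520/3841) / 0.0801 = ln(1.69747) / 0.0801 = 0.52914 / 0.0801

t ≈ 6.6 years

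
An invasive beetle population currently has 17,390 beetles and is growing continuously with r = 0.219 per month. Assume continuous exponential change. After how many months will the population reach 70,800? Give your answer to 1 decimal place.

70800 = 17390 · e^(0.219·t)
t = ln(70800/17390) / 0.219 = ln(4.07131) / 0.219 = 1.40396 / 0.219

t ≈ 6.4 months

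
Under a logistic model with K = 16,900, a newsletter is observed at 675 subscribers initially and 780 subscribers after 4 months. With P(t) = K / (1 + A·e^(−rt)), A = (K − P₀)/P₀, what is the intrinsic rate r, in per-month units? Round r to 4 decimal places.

A = (16900 − 675)/675 = 24.03704
780 = 16900/(1 + 24.03704·e^(−r·4)) → e^(−4r) = (21.66667 − 1)/24.03704 = 0.859784
r = −ln(0.859784)/4 = 0.15107/4

r ≈ 0.0378 per month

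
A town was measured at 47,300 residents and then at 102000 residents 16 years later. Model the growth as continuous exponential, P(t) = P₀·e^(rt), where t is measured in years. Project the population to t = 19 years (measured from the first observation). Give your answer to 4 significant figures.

r = ln(102000/47300) / 16 ≈ 0.048029 per year
P(19) = 47300 · e^(0.048029·19) = 47300 · 2.49066 ≈ 117808.4

≈ 117,800 residents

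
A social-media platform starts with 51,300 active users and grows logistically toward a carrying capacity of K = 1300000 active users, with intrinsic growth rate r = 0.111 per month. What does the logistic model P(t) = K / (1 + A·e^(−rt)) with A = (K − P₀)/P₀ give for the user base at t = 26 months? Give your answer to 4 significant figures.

≈ 551,300 active users

A = (1300000 − 51300)/51300 = 24.34113
P(26) = 1300000 / (1 + 24.34113·e^(−0.111·26)) = 1300000 / (1 + 24.34113·0.055799)
= 1300000 / 2.35821 ≈ 551265.62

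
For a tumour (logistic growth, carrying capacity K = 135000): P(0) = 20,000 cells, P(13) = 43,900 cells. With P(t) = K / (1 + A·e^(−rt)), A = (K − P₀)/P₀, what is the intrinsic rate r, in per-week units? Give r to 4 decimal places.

r ≈ 0.0784 per week

A = (135000 − 20000)/20000 = 5.75
43900 = 135000/(1 + 5.75·e^(−r·13)) → e^(−13r) = (3.07517 − 1)/5.75 = 0.360899
r = −ln(0.360899)/13 = 1.01916/13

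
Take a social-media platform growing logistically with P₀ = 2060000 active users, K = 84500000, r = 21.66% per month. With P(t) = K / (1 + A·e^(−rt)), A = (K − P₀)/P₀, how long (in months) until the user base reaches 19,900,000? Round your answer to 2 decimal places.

t ≈ 11.60 months

A = (84500000 − 2060000)/2060000 = 40.01942
19900000 = 84500000/(1 + 40.01942·e^(−0.2166t)) → 1 + 40.01942·e^(−0.2166t) = 4.24623
e^(−0.2166t) = 0.081116 → t = ln(12.32796)/0.2166 = 2.51187/0.2166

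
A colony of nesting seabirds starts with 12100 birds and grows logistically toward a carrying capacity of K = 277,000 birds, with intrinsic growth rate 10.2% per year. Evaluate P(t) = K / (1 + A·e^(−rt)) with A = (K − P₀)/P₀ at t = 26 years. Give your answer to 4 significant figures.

A = (277000 − 12100)/12100 = 21.89256
P(26) = 277000 / (1 + 21.89256·e^(−0.102·26)) = 277000 / (1 + 21.89256·0.07051)
= 277000 / 2.54365 ≈ 108898.81

≈ 108,900 birds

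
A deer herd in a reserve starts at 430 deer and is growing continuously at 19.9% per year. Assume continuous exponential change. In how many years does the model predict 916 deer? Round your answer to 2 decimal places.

t ≈ 3.80 years

916 = 430 · e^(0.199·t)
t = ln(916/430) / 0.199 = ln(2.13023) / 0.199 = 0.75623 / 0.199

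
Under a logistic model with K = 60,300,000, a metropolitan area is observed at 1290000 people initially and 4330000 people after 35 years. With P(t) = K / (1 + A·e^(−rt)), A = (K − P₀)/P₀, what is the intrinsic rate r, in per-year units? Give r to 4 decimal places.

r ≈ 0.0361 per year

A = (60300000 − 1290000)/1290000 = 45.74419
4330000 = 60300000/(1 + 45.74419·e^(−r·35)) → e^(−35r) = (13.9261 − 1)/45.74419 = 0.282574
r = −ln(0.282574)/35 = 1.26382/35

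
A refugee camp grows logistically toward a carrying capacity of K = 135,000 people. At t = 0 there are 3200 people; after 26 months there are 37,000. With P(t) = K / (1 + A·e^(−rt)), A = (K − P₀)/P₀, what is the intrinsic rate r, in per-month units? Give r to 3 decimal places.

r ≈ 0.106 per month

A = (135000 − 3200)/3200 = 41.1875
37000 = 135000/(1 + 41.1875·e^(−r·26)) → e^(−26r) = (3.64865 − 1)/41.1875 = 0.064307
r = −ln(0.064307)/26 = 2.74409/26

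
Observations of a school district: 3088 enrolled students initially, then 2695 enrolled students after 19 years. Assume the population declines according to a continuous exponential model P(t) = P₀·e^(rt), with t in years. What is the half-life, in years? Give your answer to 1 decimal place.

r = ln(2695/3088) / 19 = ln(0.87273) / 19 ≈ -0.007164 per year
half-life = ln 2 / |r| = 0.69315 / 0.007164

half-life ≈ 96.7 years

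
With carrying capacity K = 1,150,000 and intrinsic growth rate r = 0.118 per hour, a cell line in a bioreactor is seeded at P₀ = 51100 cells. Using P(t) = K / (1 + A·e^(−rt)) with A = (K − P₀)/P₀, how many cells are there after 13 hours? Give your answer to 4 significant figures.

A = (1150000 − 51100)/51100 = 21.50489
P(13) = 1150000 / (1 + 21.50489·e^(−0.118·13)) = 1150000 / (1 + 21.50489·0.215671)
= 1150000 / 5.63799 ≈ 203973.51

≈ 204,000 cells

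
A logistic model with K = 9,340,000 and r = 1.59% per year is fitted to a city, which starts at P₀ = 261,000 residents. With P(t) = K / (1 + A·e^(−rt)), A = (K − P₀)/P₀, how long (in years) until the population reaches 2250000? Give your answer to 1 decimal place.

A = (9340000 − 261000)/261000 = 34.78544
2250000 = 9340000/(1 + 34.78544·e^(−0.0159t)) → 1 + 34.78544·e^(−0.0159t) = 4.15111
e^(−0.0159t) = 0.090587 → t = ln(11.0391)/0.0159 = 2.40144/0.0159

t ≈ 151.0 years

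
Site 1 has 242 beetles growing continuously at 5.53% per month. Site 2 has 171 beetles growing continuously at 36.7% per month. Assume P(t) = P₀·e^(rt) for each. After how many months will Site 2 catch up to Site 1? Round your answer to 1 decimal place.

242·e^(0.0553t) = 171·e^(0.367t)
242/171 = e^((0.367 − 0.0553)t) → ln(1.4152) = 0.3117·t
t = 0.34727 / 0.3117

t ≈ 1.1 months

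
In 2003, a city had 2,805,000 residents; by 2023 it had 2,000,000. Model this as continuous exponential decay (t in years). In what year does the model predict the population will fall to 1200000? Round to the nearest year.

year 2053

r = ln(2000000/2805000) / 20 = -0.33826/20 ≈ -0.016913 per year
t = ln(1200000/2805000) / r = -0.84908/-0.016913 ≈ 50.2 years after 2003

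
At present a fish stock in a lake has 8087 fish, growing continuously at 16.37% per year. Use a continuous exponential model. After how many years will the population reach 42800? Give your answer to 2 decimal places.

t ≈ 10.18 years

42800 = 8087 · e^(0.1637·t)
t = ln(42800/8087) / 0.1637 = ln(5.29244) / 0.1637 = 1.66628 / 0.1637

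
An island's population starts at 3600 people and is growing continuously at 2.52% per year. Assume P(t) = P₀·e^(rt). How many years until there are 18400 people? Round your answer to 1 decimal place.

18400 = 3600 · e^(0.0252·t)
t = ln(18400/3600) / 0.0252 = ln(5.11111) / 0.0252 = 1.63142 / 0.0252

t ≈ 64.7 years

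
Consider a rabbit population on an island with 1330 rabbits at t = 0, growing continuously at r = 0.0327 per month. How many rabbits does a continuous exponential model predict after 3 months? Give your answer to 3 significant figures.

P(3) = 1330 · e^(0.0327·3) = 1330 · e^(0.0981)
= 1330 · 1.10307 ≈ 1467.09

≈ 1,470 rabbits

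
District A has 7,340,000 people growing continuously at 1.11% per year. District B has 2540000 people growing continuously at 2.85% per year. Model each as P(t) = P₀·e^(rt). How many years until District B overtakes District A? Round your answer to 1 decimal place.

7340000·e^(0.0111t) = 2540000·e^(0.0285t)
7340000/2540000 = e^((0.0285 − 0.0111)t) → ln(2.88976) = 0.0174·t
t = 1.06117 / 0.0174

t ≈ 61.0 years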